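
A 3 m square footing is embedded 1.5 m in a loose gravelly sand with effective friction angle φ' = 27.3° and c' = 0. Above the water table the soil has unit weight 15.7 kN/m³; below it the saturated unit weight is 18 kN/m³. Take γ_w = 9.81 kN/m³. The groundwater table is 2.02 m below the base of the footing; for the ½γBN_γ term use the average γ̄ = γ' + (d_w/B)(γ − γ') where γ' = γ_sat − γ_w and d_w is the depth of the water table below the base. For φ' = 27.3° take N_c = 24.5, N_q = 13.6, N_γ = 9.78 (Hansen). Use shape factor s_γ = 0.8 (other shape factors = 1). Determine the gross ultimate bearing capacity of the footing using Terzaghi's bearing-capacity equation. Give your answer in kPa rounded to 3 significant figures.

q_ult ≈ 476 kPa

q = γ·D_f = 15.7 × 1.5 = 23.55 kPa.
γ' = 8.19 kN/m³; averaging over the depth B below the base, γ̄ = γ' + (d_w/B)(γ − γ') = 13.247 kN/m³.
q·N_q = 23.55 × 13.6 = 320.28 kPa
0.5·γ·B·N_γ·s_γ = 0.5 × 13.247 × 3 × 9.78 × 0.8 = 155.46 kPa
q_ult = 320.28 + 155.46 = 475.74 kPa.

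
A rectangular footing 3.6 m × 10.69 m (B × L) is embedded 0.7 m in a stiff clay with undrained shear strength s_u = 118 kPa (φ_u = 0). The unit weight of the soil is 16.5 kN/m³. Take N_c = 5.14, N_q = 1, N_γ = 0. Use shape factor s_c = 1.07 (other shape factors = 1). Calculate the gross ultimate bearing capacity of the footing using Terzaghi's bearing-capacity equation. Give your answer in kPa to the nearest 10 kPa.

q_ult ≈ 660 kPa

Effective surcharge at the founding depth q = γ·D_f = 16.5 × 0.7 = 11.55 kPa.
q_ult = c·N_c·s_c + q·N_q
     = 118 × 5.14 × 1.07 + 11.55 × 1
     = 648.98 + 11.55 = 660.53 kPa.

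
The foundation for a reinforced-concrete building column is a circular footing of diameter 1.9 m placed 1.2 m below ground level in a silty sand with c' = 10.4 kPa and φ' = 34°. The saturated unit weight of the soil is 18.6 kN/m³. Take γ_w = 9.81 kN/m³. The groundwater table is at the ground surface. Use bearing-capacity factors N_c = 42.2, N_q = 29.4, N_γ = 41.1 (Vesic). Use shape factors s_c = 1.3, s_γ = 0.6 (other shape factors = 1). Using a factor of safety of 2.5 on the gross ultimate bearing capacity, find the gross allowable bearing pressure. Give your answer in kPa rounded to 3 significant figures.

q_all ≈ 435 kPa

With the water table at the surface the whole profile is submerged: γ' = 18.6 − 9.81 = 8.79 kN/m³, so q = γ'·D_f = 10.548 kPa; the same γ' applies in the ½γBN_γ term.
q_ult = c·N_c·s_c + q·N_q + 0.5·γ·B·N_γ·s_γ
     = 10.4 × 42.2 × 1.3 + 10.548 × 29.4 + 0.5 × 8.79 × 1.9 × 41.1 × 0.6
     = 570.54 + 310.11 + 205.92 = 1086.6 kPa.
q_all = 1086.6 / 2.5 = 434.63 kPa.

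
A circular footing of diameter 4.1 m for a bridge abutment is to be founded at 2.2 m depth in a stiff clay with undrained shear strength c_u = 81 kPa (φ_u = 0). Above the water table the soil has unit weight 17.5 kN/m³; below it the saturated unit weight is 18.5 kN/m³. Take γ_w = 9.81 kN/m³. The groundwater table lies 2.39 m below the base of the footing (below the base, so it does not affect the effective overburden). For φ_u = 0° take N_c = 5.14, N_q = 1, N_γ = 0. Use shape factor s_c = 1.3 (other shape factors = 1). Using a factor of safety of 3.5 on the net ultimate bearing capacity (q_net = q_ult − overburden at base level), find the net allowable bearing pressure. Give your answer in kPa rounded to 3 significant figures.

q = γ·D_f = 17.5 × 2.2 = 38.5 kPa.
c·N_c·s_c = 81 × 5.14 × 1.3 = 541.24 kPa
q·N_q = 38.5 × 1 = 38.5 kPa
q_ult = 541.24 + 38.5 = 579.74 kPa.
q_net = 579.74 − 38.5 = 541.24 kPa.
q_all(net) = 541.24 / 3.5 = 154.64 kPa.

q_all(net) ≈ 155 kPa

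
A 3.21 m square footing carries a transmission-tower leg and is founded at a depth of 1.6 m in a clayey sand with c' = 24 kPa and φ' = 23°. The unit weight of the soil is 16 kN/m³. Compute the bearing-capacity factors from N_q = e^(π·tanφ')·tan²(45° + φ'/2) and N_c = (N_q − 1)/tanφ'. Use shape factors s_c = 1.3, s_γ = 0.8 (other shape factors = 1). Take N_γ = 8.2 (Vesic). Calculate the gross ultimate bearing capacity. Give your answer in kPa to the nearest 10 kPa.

tan23° = 0.4245, so N_q = e^(π×0.4245)·tan²(56.5°) = 3.794 × 2.283 = 8.66.
N_c = (8.66 − 1)/tan23° = 18.05.
Overburden at base level: q = 16 × 1.6 = 25.6 kPa.
Cohesion term c·N_c·s_c = 24 × 18.049 × 1.3 = 563.12 kPa; surcharge term q·N_q = 25.6 × 8.6612 = 221.73 kPa; self-weight term 0.5·γ·B·N_γ·s_γ = 0.5 × 16 × 3.21 × 8.2 × 0.8 = 168.46 kPa.
q_ult = 563.12 + 221.73 + 168.46 = 953.3 kPa.

q_ult ≈ 950 kPa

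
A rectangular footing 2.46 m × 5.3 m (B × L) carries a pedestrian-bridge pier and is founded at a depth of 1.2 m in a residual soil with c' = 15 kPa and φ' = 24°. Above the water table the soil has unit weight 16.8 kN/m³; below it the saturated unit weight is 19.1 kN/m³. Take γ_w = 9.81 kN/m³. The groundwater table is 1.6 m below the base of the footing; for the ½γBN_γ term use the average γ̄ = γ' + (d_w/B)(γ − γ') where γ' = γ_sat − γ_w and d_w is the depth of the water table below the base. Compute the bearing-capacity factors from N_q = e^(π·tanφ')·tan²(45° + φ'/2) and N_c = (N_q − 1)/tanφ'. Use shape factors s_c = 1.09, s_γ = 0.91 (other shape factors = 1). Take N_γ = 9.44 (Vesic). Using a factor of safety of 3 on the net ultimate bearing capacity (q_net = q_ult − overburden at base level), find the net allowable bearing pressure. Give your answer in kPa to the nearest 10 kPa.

N_q = e^(π·tan24°)·tan²(57°) = 9.6; N_c = (N_q − 1)/tanφ' = 19.32.
Effective surcharge at the founding depth q = γ·D_f = 16.8 × 1.2 = 20.16 kPa.
With d_w = 1.6 m < B, γ̄ = 9.29 + (1.6/2.46) × (16.8 − 9.29) = 14.175 kN/m³.
q_ult = c·N_c·s_c + q·N_q + 0.5·γ·B·N_γ·s_γ
     = 15 × 19.324 × 1.09 + 20.16 × 9.6034 + 0.5 × 14.175 × 2.46 × 9.44 × 0.91
     = 315.94 + 193.6 + 149.77 = 659.32 kPa.
q_net = 659.32 − 20.16 = 639.16 kPa.
q_all(net) = 639.16 / 3 = 213.05 kPa.

q_all(net) ≈ 210 kPa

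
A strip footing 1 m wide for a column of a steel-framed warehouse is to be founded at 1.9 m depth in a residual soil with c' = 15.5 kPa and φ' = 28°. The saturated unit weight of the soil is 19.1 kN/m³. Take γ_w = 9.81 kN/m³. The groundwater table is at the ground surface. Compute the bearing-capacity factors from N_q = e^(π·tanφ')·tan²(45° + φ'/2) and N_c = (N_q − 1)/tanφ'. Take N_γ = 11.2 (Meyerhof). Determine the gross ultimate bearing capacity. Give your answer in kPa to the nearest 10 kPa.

tan28° = 0.5317, so N_q = e^(π×0.5317)·tan²(59°) = 5.314 × 2.77 = 14.72.
N_c = (14.72 − 1)/tan28° = 25.8.
With the water table at the surface the whole profile is submerged: γ' = 19.1 − 9.81 = 9.29 kN/m³, so q = γ'·D_f = 17.651 kPa; the same γ' applies in the ½γBN_γ term.
q_ult = c·N_c + q·N_q + 0.5·γ·B·N_γ
     = 15.5 × 25.803 + 17.651 × 14.72 + 0.5 × 9.29 × 1 × 11.2
     = 399.95 + 259.82 + 52.024 = 711.8 kPa.

q_ult ≈ 710 kPa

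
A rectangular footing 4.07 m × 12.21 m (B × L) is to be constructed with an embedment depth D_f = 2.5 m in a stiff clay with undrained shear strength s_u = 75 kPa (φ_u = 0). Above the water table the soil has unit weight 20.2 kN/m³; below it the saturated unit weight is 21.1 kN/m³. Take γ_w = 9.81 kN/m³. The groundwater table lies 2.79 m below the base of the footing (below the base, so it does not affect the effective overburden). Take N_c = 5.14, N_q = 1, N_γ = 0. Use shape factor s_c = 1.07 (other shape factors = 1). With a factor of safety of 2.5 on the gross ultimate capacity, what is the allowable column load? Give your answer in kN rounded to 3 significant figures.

Overburden at base level: q = 20.2 × 2.5 = 50.5 kPa.
Cohesion term c·N_c·s_c = 75 × 5.14 × 1.07 = 412.49 kPa; surcharge term q·N_q = 50.5 × 1 = 50.5 kPa.
q_ult = 412.49 + 50.5 = 462.99 kPa.
Gross allowable pressure q_all = 462.99 / 2.5 = 185.19 kPa.
Footing area = 49.6947 m², so allowable column load = 185.19 × 49.6947 = 9203.2 kN.

P_all ≈ 9200 kN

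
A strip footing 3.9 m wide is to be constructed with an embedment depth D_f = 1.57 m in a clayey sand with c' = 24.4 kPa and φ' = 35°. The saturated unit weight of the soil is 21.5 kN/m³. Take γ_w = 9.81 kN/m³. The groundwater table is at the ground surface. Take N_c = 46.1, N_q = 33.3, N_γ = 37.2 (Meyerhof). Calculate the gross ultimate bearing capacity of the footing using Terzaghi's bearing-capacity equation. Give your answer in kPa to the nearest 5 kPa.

q_ult ≈ 2585 kPa

With the water table at the surface the whole profile is submerged: γ' = 21.5 − 9.81 = 11.69 kN/m³, so q = γ'·D_f = 18.353 kPa; the same γ' applies in the ½γBN_γ term.
q_ult = c·N_c + q·N_q + 0.5·γ·B·N_γ
     = 24.4 × 46.1 + 18.353 × 33.3 + 0.5 × 11.69 × 3.9 × 37.2
     = 1124.8 + 611.16 + 847.99 = 2584 kPa.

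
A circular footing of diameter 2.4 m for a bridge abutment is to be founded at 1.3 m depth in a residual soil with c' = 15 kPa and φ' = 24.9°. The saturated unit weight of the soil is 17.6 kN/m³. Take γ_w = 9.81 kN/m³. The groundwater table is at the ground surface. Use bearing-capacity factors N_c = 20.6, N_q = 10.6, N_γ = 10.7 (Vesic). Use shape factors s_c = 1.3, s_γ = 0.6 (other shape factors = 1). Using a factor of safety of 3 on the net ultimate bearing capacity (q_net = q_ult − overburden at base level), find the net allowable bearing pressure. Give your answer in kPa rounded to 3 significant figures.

q_all(net) ≈ 186 kPa

γ' = 17.6 − 9.81 = 7.79 kN/m³ (submerged throughout). q = 7.79 × 1.3 = 10.127 kPa; the same γ' applies in the ½γBN_γ term.
c·N_c·s_c = 15 × 20.6 × 1.3 = 401.7 kPa
q·N_q = 10.127 × 10.6 = 107.35 kPa
0.5·γ·B·N_γ·s_γ = 0.5 × 7.79 × 2.4 × 10.7 × 0.6 = 60.014 kPa
q_ult = 401.7 + 107.35 + 60.014 = 569.06 kPa.
q_net = 569.06 − 10.127 = 558.93 kPa.
q_all(net) = 558.93 / 3 = 186.31 kPa.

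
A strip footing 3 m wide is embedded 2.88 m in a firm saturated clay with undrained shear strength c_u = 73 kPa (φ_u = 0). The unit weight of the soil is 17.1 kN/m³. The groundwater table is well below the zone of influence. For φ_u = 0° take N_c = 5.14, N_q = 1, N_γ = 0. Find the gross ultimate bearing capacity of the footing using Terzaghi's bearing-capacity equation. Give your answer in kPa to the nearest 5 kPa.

q = γ·D_f = 17.1 × 2.88 = 49.248 kPa.
c·N_c = 73 × 5.14 = 375.22 kPa
q·N_q = 49.248 × 1 = 49.248 kPa
q_ult = 375.22 + 49.248 = 424.47 kPa.

q_ult ≈ 425 kPa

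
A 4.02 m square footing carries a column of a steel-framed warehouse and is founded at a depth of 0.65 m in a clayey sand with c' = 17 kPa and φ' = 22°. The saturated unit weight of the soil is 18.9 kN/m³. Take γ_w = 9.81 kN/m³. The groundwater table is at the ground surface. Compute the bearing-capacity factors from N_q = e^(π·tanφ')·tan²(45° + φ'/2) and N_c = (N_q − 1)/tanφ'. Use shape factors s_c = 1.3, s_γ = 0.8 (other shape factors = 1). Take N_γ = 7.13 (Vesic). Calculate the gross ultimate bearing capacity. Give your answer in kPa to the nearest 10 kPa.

q_ult ≈ 520 kPa

tan22° = 0.404, so N_q = e^(π×0.404)·tan²(56°) = 3.558 × 2.198 = 7.82.
N_c = (7.82 − 1)/tan22° = 16.88.
Water table at ground surface, so effective unit weight γ' = 18.9 − 9.81 = 9.09 kN/m³ is used throughout; overburden q = 9.09 × 0.65 = 5.9085 kPa; the same γ' applies in the ½γBN_γ term.
Cohesion term c·N_c·s_c = 17 × 16.883 × 1.3 = 373.11 kPa; surcharge term q·N_q = 5.9085 × 7.8211 = 46.211 kPa; self-weight term 0.5·γ·B·N_γ·s_γ = 0.5 × 9.09 × 4.02 × 7.13 × 0.8 = 104.22 kPa.
q_ult = 373.11 + 46.211 + 104.22 = 523.54 kPa.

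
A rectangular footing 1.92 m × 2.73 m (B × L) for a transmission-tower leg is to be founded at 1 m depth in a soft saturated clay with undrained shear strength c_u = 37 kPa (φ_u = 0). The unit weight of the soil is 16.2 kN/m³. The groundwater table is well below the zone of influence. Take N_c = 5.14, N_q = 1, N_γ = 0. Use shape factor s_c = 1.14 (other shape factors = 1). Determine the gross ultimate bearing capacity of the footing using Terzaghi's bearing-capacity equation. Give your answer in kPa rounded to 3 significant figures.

q = γ·D_f = 16.2 × 1 = 16.2 kPa.
c·N_c·s_c = 37 × 5.14 × 1.14 = 216.81 kPa
q·N_q = 16.2 × 1 = 16.2 kPa
q_ult = 216.81 + 16.2 = 233.01 kPa.

q_ult ≈ 233 kPa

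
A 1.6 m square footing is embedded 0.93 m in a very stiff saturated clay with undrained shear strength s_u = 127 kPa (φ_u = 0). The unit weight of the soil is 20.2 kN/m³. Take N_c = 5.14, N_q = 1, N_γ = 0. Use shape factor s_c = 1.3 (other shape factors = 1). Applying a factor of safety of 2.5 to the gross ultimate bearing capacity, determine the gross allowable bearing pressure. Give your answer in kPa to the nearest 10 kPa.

Overburden at base level: q = 20.2 × 0.93 = 18.786 kPa.
Cohesion term c·N_c·s_c = 127 × 5.14 × 1.3 = 848.61 kPa; surcharge term q·N_q = 18.786 × 1 = 18.786 kPa.
q_ult = 848.61 + 18.786 = 867.4 kPa.
q_all = q_ult / FS = 867.4 / 2.5 = 346.96 kPa.

q_all ≈ 350 kPa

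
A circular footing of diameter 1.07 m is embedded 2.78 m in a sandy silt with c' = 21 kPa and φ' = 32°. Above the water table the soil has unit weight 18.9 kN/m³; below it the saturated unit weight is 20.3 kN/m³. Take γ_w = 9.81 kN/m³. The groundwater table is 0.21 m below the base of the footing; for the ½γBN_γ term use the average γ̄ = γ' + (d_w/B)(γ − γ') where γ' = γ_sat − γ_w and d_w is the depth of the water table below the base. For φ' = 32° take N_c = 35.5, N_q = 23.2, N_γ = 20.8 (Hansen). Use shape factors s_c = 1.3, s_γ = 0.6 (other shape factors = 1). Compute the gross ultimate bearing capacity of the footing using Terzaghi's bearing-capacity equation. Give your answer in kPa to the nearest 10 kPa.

Overburden at base level: q = 18.9 × 2.78 = 52.542 kPa.
The water table is 0.21 m below the base (< B = 1.07 m), so the ½γBN_γ term uses γ̄ = γ' + (d_w/B)(γ − γ') = 10.49 + (0.21/1.07)(18.9 − 10.49) = 12.141 kN/m³.
Cohesion term c·N_c·s_c = 21 × 35.5 × 1.3 = 969.15 kPa; surcharge term q·N_q = 52.542 × 23.2 = 1219 kPa; self-weight term 0.5·γ·B·N_γ·s_γ = 0.5 × 12.141 × 1.07 × 20.8 × 0.6 = 81.06 kPa.
q_ult = 969.15 + 1219 + 81.06 = 2269.2 kPa.

q_ult ≈ 2270 kPa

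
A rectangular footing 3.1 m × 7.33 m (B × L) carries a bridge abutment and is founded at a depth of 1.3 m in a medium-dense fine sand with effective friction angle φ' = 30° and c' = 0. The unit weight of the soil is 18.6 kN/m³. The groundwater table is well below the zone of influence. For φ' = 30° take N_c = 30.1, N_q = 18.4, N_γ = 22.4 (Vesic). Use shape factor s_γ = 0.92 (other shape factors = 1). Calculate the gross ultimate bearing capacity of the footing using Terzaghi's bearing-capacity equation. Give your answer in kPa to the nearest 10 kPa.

Effective surcharge at the founding depth q = γ·D_f = 18.6 × 1.3 = 24.18 kPa.
q_ult = q·N_q + 0.5·γ·B·N_γ·s_γ
     = 24.18 × 18.4 + 0.5 × 18.6 × 3.1 × 22.4 × 0.92
     = 444.91 + 594.13 = 1039 kPa.

q_ult ≈ 1040 kPa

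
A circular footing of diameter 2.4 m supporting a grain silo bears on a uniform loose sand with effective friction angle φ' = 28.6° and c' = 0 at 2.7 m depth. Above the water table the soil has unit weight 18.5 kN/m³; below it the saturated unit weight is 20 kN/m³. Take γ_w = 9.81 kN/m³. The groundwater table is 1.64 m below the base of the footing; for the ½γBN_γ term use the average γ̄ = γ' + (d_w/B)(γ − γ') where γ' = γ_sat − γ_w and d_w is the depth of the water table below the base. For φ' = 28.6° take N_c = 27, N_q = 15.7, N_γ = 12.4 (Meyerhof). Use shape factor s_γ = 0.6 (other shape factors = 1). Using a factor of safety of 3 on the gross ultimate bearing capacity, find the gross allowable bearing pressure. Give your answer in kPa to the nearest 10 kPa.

Effective surcharge at the founding depth q = γ·D_f = 18.5 × 2.7 = 49.95 kPa.
With d_w = 1.64 m < B, γ̄ = 10.19 + (1.64/2.4) × (18.5 − 10.19) = 15.869 kN/m³.
q_ult = q·N_q + 0.5·γ·B·N_γ·s_γ
     = 49.95 × 15.7 + 0.5 × 15.869 × 2.4 × 12.4 × 0.6
     = 784.22 + 141.67 = 925.89 kPa.
q_all = 925.89 / 3 = 308.63 kPa.

q_all ≈ 310 kPa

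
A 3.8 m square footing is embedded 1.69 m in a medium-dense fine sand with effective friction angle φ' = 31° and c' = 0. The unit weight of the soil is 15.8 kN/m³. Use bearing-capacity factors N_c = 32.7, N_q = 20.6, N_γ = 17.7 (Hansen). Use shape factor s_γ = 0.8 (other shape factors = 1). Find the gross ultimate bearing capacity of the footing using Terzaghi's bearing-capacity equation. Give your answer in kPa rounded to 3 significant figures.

Effective surcharge at the founding depth q = γ·D_f = 15.8 × 1.69 = 26.702 kPa.
q_ult = q·N_q + 0.5·γ·B·N_γ·s_γ
     = 26.702 × 20.6 + 0.5 × 15.8 × 3.8 × 17.7 × 0.8
     = 550.06 + 425.08 = 975.14 kPa.

q_ult ≈ 975 kPa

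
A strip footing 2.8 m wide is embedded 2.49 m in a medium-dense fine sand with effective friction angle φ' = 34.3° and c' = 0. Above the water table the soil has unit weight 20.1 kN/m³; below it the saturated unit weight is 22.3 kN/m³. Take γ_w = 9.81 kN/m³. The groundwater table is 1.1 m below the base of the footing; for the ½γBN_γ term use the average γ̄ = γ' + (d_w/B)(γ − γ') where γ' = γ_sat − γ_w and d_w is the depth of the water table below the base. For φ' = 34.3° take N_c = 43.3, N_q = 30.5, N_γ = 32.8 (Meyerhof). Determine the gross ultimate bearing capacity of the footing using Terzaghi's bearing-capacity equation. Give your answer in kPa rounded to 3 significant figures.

Overburden at base level: q = 20.1 × 2.49 = 50.049 kPa.
The water table is 1.1 m below the base (< B = 2.8 m), so the ½γBN_γ term uses γ̄ = γ' + (d_w/B)(γ − γ') = 12.49 + (1.1/2.8)(20.1 − 12.49) = 15.48 kN/m³.
Surcharge term q·N_q = 50.049 × 30.5 = 1526.5 kPa; self-weight term 0.5·γ·B·N_γ = 0.5 × 15.48 × 2.8 × 32.8 = 710.83 kPa.
q_ult = 1526.5 + 710.83 = 2237.3 kPa.

q_ult ≈ 2240 kPa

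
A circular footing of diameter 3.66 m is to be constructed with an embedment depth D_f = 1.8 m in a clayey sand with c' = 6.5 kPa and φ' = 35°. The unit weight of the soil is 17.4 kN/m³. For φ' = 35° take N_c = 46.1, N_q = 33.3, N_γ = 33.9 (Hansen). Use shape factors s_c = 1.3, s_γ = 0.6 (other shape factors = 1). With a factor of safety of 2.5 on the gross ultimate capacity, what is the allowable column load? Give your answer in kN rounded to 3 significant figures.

P_all ≈ 8750 kN

Overburden at base level: q = 17.4 × 1.8 = 31.32 kPa.
Cohesion term c·N_c·s_c = 6.5 × 46.1 × 1.3 = 389.55 kPa; surcharge term q·N_q = 31.32 × 33.3 = 1043 kPa; self-weight term 0.5·γ·B·N_γ·s_γ = 0.5 × 17.4 × 3.66 × 33.9 × 0.6 = 647.67 kPa.
q_ult = 389.55 + 1043 + 647.67 = 2080.2 kPa.
Gross allowable pressure q_all = 2080.2 / 2.5 = 832.07 kPa.
Footing area = 10.5209 m², so allowable column load = 832.07 × 10.5209 = 8754.1 kN.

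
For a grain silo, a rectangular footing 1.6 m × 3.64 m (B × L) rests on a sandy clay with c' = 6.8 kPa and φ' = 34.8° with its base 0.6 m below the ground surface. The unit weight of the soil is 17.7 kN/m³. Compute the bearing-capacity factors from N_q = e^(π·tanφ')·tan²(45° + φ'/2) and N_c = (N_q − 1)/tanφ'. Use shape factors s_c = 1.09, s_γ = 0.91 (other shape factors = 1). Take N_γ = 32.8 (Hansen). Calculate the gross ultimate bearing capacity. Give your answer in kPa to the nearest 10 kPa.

tan34.8° = 0.695, so N_q = e^(π×0.695)·tan²(62.4°) = 8.877 × 3.659 = 32.48.
N_c = (32.48 − 1)/tan34.8° = 45.29.
Effective surcharge at the founding depth q = γ·D_f = 17.7 × 0.6 = 10.62 kPa.
q_ult = c·N_c·s_c + q·N_q + 0.5·γ·B·N_γ·s_γ
     = 6.8 × 45.294 × 1.09 + 10.62 × 32.48 + 0.5 × 17.7 × 1.6 × 32.8 × 0.91
     = 335.72 + 344.94 + 422.65 = 1103.3 kPa.

q_ult ≈ 1100 kPa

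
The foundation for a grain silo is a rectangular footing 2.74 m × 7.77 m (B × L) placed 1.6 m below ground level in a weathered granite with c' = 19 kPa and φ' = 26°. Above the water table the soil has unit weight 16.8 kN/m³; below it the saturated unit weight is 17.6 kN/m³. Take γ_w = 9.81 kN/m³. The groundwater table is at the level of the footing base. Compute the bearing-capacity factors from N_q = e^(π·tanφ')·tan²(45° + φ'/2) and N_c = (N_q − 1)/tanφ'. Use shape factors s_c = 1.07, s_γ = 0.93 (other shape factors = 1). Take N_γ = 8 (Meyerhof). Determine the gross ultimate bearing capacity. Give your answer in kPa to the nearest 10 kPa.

q_ult ≈ 850 kPa

tan26° = 0.4877, so N_q = e^(π×0.4877)·tan²(58°) = 4.629 × 2.561 = 11.85.
N_c = (11.85 − 1)/tan26° = 22.25.
Overburden at base level: q = 16.8 × 1.6 = 26.88 kPa.
Below the base the soil is submerged, so the ½γBN_γ term uses γ' = 17.6 − 9.81 = 7.79 kN/m³.
Cohesion term c·N_c·s_c = 19 × 22.254 × 1.07 = 452.43 kPa; surcharge term q·N_q = 26.88 × 11.854 = 318.64 kPa; self-weight term 0.5·γ·B·N_γ·s_γ = 0.5 × 7.79 × 2.74 × 8 × 0.93 = 79.402 kPa.
q_ult = 452.43 + 318.64 + 79.402 = 850.48 kPa.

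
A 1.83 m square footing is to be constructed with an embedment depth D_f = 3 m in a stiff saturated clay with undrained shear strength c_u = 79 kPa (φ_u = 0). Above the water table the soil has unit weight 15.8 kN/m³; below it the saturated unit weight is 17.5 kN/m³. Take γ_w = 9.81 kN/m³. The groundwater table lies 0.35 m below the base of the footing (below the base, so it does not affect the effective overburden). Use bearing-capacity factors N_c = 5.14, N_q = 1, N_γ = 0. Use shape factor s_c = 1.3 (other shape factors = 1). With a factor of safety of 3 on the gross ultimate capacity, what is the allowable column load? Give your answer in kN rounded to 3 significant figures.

P_all ≈ 642 kN

Overburden at base level: q = 15.8 × 3 = 47.4 kPa.
Cohesion term c·N_c·s_c = 79 × 5.14 × 1.3 = 527.88 kPa; surcharge term q·N_q = 47.4 × 1 = 47.4 kPa.
q_ult = 527.88 + 47.4 = 575.28 kPa.
Gross allowable pressure q_all = 575.28 / 3 = 191.76 kPa.
Footing area = 3.3489 m², so allowable column load = 191.76 × 3.3489 = 642.18 kN.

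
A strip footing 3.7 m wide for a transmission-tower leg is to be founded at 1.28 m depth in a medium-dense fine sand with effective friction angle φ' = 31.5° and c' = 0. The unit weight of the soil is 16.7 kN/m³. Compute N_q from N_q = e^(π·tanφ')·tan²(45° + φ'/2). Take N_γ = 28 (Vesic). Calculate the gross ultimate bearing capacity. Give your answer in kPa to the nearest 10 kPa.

tan31.5° = 0.6128, so N_q = e^(π×0.6128)·tan²(60.75°) = 6.856 × 3.188 = 21.86.
q = γ·D_f = 16.7 × 1.28 = 21.376 kPa.
q·N_q = 21.376 × 21.861 = 467.3 kPa
0.5·γ·B·N_γ = 0.5 × 16.7 × 3.7 × 28 = 865.06 kPa
q_ult = 467.3 + 865.06 = 1332.4 kPa.

q_ult ≈ 1330 kPa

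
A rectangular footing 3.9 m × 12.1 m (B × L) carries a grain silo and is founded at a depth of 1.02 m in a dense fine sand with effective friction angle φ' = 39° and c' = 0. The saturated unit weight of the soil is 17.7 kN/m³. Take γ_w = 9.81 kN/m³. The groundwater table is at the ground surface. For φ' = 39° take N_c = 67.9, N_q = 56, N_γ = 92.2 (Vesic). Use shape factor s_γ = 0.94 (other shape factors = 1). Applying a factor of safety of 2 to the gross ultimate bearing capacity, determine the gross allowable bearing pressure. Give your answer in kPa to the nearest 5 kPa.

γ' = 17.7 − 9.81 = 7.89 kN/m³ (submerged throughout). q = 7.89 × 1.02 = 8.0478 kPa; the same γ' applies in the ½γBN_γ term.
q·N_q = 8.0478 × 56 = 450.68 kPa
0.5·γ·B·N_γ·s_γ = 0.5 × 7.89 × 3.9 × 92.2 × 0.94 = 1333.4 kPa
q_ult = 450.68 + 1333.4 = 1784.1 kPa.
q_all = q_ult / FS = 1784.1 / 2 = 892.05 kPa.

q_all ≈ 890 kPa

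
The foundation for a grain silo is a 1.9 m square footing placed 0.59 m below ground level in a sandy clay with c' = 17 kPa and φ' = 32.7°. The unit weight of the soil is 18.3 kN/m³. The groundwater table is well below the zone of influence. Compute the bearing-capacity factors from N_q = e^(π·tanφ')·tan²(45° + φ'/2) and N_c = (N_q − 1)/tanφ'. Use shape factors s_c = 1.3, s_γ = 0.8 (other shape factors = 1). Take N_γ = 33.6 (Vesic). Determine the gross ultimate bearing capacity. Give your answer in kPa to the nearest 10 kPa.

q_ult ≈ 1570 kPa

tan32.7° = 0.642, so N_q = e^(π×0.642)·tan²(61.35°) = 7.515 × 3.35 = 25.18.
N_c = (25.18 − 1)/tan32.7° = 37.66.
q = γ·D_f = 18.3 × 0.59 = 10.797 kPa.
c·N_c·s_c = 17 × 37.657 × 1.3 = 832.21 kPa
q·N_q = 10.797 × 25.175 = 271.82 kPa
0.5·γ·B·N_γ·s_γ = 0.5 × 18.3 × 1.9 × 33.6 × 0.8 = 467.31 kPa
q_ult = 832.21 + 271.82 + 467.31 = 1571.3 kPa.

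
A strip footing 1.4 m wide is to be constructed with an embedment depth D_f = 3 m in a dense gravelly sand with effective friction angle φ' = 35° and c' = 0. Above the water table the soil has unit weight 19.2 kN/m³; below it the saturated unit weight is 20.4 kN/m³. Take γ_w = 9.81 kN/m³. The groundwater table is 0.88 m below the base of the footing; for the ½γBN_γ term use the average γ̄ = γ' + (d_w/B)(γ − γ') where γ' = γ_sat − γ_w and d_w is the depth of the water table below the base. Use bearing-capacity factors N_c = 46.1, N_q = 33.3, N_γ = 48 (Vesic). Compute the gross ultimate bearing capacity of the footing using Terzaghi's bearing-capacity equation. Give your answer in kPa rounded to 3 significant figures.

q_ult ≈ 2460 kPa

Effective surcharge at the founding depth q = γ·D_f = 19.2 × 3 = 57.6 kPa.
With d_w = 0.88 m < B, γ̄ = 10.59 + (0.88/1.4) × (19.2 − 10.59) = 16.002 kN/m³.
q_ult = q·N_q + 0.5·γ·B·N_γ
     = 57.6 × 33.3 + 0.5 × 16.002 × 1.4 × 48
     = 1918.1 + 537.67 = 2455.7 kPa.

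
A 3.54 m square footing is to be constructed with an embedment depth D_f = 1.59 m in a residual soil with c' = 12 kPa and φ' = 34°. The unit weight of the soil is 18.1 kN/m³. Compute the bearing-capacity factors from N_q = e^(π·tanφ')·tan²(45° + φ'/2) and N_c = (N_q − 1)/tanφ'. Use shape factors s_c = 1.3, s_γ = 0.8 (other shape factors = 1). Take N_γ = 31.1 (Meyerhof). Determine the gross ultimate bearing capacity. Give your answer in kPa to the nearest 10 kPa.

tan34° = 0.6745, so N_q = e^(π×0.6745)·tan²(62°) = 8.323 × 3.537 = 29.44.
N_c = (29.44 − 1)/tan34° = 42.16.
Overburden at base level: q = 18.1 × 1.59 = 28.779 kPa.
Cohesion term c·N_c·s_c = 12 × 42.164 × 1.3 = 657.75 kPa; surcharge term q·N_q = 28.779 × 29.44 = 847.25 kPa; self-weight term 0.5·γ·B·N_γ·s_γ = 0.5 × 18.1 × 3.54 × 31.1 × 0.8 = 797.08 kPa.
q_ult = 657.75 + 847.25 + 797.08 = 2302.1 kPa.

q_ult ≈ 2300 kPa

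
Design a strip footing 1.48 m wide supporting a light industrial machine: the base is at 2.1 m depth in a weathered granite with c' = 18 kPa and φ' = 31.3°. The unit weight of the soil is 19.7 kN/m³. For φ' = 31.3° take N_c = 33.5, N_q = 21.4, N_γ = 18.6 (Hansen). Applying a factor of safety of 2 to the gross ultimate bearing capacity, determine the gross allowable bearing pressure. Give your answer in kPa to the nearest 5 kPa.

Overburden at base level: q = 19.7 × 2.1 = 41.37 kPa.
Cohesion term c·N_c = 18 × 33.5 = 603 kPa; surcharge term q·N_q = 41.37 × 21.4 = 885.32 kPa; self-weight term 0.5·γ·B·N_γ = 0.5 × 19.7 × 1.48 × 18.6 = 271.15 kPa.
q_ult = 603 + 885.32 + 271.15 = 1759.5 kPa.
q_all = q_ult / FS = 1759.5 / 2 = 879.73 kPa.

q_all ≈ 880 kPa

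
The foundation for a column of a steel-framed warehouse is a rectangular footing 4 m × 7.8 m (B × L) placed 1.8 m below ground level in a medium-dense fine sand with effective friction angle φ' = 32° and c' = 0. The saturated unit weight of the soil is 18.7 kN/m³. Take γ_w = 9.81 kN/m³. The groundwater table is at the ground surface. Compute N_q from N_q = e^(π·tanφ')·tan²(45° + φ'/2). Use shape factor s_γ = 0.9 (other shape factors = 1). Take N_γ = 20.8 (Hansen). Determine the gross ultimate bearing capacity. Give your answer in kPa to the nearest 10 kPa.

tan32° = 0.6249, so N_q = e^(π×0.6249)·tan²(61°) = 7.121 × 3.255 = 23.18.
γ' = 18.7 − 9.81 = 8.89 kN/m³ (submerged throughout). q = 8.89 × 1.8 = 16.002 kPa; the same γ' applies in the ½γBN_γ term.
q·N_q = 16.002 × 23.177 = 370.87 kPa
0.5·γ·B·N_γ·s_γ = 0.5 × 8.89 × 4 × 20.8 × 0.9 = 332.84 kPa
q_ult = 370.87 + 332.84 = 703.72 kPa.

q_ult ≈ 700 kPa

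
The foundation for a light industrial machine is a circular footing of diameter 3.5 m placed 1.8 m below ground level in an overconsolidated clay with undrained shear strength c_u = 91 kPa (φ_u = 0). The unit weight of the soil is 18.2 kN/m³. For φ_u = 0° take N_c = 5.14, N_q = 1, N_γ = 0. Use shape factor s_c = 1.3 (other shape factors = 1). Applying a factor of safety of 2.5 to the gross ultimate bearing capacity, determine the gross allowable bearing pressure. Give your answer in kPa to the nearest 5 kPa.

Effective surcharge at the founding depth q = γ·D_f = 18.2 × 1.8 = 32.76 kPa.
q_ult = c·N_c·s_c + q·N_q
     = 91 × 5.14 × 1.3 + 32.76 × 1
     = 608.06 + 32.76 = 640.82 kPa.
q_all = q_ult / FS = 640.82 / 2.5 = 256.33 kPa.

q_all ≈ 255 kPa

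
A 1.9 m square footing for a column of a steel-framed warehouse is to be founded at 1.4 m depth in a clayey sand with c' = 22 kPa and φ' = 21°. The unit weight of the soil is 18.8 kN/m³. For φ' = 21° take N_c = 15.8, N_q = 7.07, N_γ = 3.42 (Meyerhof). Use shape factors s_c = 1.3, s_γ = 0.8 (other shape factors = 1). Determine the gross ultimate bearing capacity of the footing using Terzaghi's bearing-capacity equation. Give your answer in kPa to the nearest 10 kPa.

q_ult ≈ 690 kPa

Overburden at base level: q = 18.8 × 1.4 = 26.32 kPa.
Cohesion term c·N_c·s_c = 22 × 15.8 × 1.3 = 451.88 kPa; surcharge term q·N_q = 26.32 × 7.07 = 186.08 kPa; self-weight term 0.5·γ·B·N_γ·s_γ = 0.5 × 18.8 × 1.9 × 3.42 × 0.8 = 48.865 kPa.
q_ult = 451.88 + 186.08 + 48.865 = 686.83 kPa.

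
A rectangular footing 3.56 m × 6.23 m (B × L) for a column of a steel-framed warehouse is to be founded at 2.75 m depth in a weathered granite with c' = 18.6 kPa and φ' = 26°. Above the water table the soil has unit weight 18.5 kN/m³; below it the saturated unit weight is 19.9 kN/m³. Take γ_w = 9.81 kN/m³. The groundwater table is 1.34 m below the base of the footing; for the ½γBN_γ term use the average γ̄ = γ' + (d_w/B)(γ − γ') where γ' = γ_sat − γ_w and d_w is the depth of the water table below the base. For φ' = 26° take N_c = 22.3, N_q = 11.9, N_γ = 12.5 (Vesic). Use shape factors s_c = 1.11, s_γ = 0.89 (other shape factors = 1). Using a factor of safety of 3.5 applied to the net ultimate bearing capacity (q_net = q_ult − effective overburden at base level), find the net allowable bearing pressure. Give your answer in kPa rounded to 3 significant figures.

q = γ·D_f = 18.5 × 2.75 = 50.875 kPa.
γ' = 10.09 kN/m³; averaging over the depth B below the base, γ̄ = γ' + (d_w/B)(γ − γ') = 13.256 kN/m³.
c·N_c·s_c = 18.6 × 22.3 × 1.11 = 460.41 kPa
q·N_q = 50.875 × 11.9 = 605.41 kPa
0.5·γ·B·N_γ·s_γ = 0.5 × 13.256 × 3.56 × 12.5 × 0.89 = 262.49 kPa
q_ult = 460.41 + 605.41 + 262.49 = 1328.3 kPa.
Net ultimate: q_net = 1328.3 − 50.875 = 1277.4 kPa.
q_all(net) = 1277.4 / 3.5 = 364.98 kPa.

q_all(net) ≈ 365 kPa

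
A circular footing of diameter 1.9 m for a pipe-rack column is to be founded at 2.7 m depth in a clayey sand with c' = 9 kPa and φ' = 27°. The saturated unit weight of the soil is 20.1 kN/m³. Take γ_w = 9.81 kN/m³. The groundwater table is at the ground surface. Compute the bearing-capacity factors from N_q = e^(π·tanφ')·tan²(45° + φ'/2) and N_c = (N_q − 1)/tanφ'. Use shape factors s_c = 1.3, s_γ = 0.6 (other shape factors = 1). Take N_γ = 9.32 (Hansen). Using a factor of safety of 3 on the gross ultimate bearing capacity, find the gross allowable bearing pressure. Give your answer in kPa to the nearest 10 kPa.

q_all ≈ 230 kPa

N_q = e^(π·tan27°)·tan²(58.5°) = 13.2; N_c = (N_q − 1)/tanφ' = 23.94.
Water table at ground surface, so effective unit weight γ' = 20.1 − 9.81 = 10.29 kN/m³ is used throughout; overburden q = 10.29 × 2.7 = 27.783 kPa; the same γ' applies in the ½γBN_γ term.
Cohesion term c·N_c·s_c = 9 × 23.942 × 1.3 = 280.12 kPa; surcharge term q·N_q = 27.783 × 13.199 = 366.71 kPa; self-weight term 0.5·γ·B·N_γ·s_γ = 0.5 × 10.29 × 1.9 × 9.32 × 0.6 = 54.665 kPa.
q_ult = 280.12 + 366.71 + 54.665 = 701.5 kPa.
q_all = 701.5 / 3 = 233.83 kPa.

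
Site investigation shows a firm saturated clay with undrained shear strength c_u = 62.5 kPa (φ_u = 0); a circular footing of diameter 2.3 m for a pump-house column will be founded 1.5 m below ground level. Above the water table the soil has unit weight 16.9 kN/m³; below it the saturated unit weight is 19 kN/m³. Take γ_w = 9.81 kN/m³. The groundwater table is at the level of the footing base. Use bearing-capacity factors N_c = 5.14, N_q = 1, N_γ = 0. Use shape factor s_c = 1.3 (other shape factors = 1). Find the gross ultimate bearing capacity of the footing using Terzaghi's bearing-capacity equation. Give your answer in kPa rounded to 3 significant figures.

Overburden at base level: q = 16.9 × 1.5 = 25.35 kPa.
Cohesion term c·N_c·s_c = 62.5 × 5.14 × 1.3 = 417.62 kPa; surcharge term q·N_q = 25.35 × 1 = 25.35 kPa.
q_ult = 417.62 + 25.35 = 442.98 kPa.

q_ult ≈ 443 kPa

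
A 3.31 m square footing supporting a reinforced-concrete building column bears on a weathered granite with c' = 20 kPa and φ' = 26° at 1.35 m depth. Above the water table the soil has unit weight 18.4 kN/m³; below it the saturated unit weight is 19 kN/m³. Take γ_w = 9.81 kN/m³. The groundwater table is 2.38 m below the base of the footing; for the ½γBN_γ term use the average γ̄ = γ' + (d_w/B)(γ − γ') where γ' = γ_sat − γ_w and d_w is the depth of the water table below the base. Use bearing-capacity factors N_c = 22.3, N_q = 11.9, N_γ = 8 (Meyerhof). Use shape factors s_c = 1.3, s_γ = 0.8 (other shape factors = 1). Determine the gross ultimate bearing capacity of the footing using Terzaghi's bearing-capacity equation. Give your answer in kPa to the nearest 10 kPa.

Overburden at base level: q = 18.4 × 1.35 = 24.84 kPa.
The water table is 2.38 m below the base (< B = 3.31 m), so the ½γBN_γ term uses γ̄ = γ' + (d_w/B)(γ − γ') = 9.19 + (2.38/3.31)(18.4 − 9.19) = 15.812 kN/m³.
Cohesion term c·N_c·s_c = 20 × 22.3 × 1.3 = 579.8 kPa; surcharge term q·N_q = 24.84 × 11.9 = 295.6 kPa; self-weight term 0.5·γ·B·N_γ·s_γ = 0.5 × 15.812 × 3.31 × 8 × 0.8 = 167.48 kPa.
q_ult = 579.8 + 295.6 + 167.48 = 1042.9 kPa.

q_ult ≈ 1040 kPa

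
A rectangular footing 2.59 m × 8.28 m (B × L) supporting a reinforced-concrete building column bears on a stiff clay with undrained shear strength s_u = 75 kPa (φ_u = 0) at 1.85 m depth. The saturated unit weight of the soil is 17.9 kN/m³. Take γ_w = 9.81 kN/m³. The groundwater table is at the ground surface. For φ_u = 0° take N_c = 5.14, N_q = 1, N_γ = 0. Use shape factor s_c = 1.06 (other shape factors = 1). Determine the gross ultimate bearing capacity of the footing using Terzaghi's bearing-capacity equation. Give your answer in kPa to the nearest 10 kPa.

q_ult ≈ 420 kPa

Water table at ground surface, so effective unit weight γ' = 17.9 − 9.81 = 8.09 kN/m³ is used throughout; overburden q = 8.09 × 1.85 = 14.966 kPa.
Cohesion term c·N_c·s_c = 75 × 5.14 × 1.06 = 408.63 kPa; surcharge term q·N_q = 14.966 × 1 = 14.966 kPa.
q_ult = 408.63 + 14.966 = 423.6 kPa.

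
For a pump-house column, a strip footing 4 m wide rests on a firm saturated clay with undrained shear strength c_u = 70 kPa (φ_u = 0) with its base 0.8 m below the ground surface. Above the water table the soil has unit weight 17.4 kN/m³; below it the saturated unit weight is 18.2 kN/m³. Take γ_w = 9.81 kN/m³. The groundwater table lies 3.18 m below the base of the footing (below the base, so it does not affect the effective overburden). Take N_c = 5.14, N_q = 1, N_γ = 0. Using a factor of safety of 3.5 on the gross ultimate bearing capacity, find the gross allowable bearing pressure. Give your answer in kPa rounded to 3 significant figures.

q_all ≈ 107 kPa

q = γ·D_f = 17.4 × 0.8 = 13.92 kPa.
c·N_c = 70 × 5.14 = 359.8 kPa
q·N_q = 13.92 × 1 = 13.92 kPa
q_ult = 359.8 + 13.92 = 373.72 kPa.
q_all = 373.72 / 3.5 = 106.78 kPa.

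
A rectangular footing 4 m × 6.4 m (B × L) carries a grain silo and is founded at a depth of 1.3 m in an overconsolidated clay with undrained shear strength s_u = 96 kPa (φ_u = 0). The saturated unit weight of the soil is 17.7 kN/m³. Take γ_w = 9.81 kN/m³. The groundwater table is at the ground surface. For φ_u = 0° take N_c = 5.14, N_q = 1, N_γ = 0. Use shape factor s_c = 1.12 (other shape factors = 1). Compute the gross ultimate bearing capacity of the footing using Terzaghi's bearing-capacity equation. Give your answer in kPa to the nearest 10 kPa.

With the water table at the surface the whole profile is submerged: γ' = 17.7 − 9.81 = 7.89 kN/m³, so q = γ'·D_f = 10.257 kPa.
q_ult = c·N_c·s_c + q·N_q
     = 96 × 5.14 × 1.12 + 10.257 × 1
     = 552.65 + 10.257 = 562.91 kPa.

q_ult ≈ 560 kPa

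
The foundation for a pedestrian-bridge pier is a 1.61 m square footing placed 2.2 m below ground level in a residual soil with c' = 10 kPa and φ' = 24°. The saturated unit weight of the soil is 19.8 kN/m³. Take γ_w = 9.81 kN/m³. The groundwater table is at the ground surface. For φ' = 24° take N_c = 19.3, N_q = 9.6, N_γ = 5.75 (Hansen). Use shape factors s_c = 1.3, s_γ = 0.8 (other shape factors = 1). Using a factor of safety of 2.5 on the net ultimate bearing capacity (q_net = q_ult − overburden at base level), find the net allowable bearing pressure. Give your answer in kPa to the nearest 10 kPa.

With the water table at the surface the whole profile is submerged: γ' = 19.8 − 9.81 = 9.99 kN/m³, so q = γ'·D_f = 21.978 kPa; the same γ' applies in the ½γBN_γ term.
q_ult = c·N_c·s_c + q·N_q + 0.5·γ·B·N_γ·s_γ
     = 10 × 19.3 × 1.3 + 21.978 × 9.6 + 0.5 × 9.99 × 1.61 × 5.75 × 0.8
     = 250.9 + 210.99 + 36.993 = 498.88 kPa.
q_net = 498.88 − 21.978 = 476.9 kPa.
q_all(net) = 476.9 / 2.5 = 190.76 kPa.

q_all(net) ≈ 190 kPa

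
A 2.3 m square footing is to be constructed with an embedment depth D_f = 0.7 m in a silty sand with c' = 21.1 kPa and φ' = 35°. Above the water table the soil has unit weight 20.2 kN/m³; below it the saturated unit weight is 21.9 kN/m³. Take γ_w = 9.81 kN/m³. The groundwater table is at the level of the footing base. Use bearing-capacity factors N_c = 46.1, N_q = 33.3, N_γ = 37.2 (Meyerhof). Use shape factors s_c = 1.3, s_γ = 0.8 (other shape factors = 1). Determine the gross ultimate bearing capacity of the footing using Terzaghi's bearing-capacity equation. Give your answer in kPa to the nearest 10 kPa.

q = γ·D_f = 20.2 × 0.7 = 14.14 kPa.
For the ½γBN_γ term take γ' = 21.9 − 9.81 = 12.09 kN/m³ (soil below base is submerged).
c·N_c·s_c = 21.1 × 46.1 × 1.3 = 1264.5 kPa
q·N_q = 14.14 × 33.3 = 470.86 kPa
0.5·γ·B·N_γ·s_γ = 0.5 × 12.09 × 2.3 × 37.2 × 0.8 = 413.77 kPa
q_ult = 1264.5 + 470.86 + 413.77 = 2149.2 kPa.

q_ult ≈ 2150 kPa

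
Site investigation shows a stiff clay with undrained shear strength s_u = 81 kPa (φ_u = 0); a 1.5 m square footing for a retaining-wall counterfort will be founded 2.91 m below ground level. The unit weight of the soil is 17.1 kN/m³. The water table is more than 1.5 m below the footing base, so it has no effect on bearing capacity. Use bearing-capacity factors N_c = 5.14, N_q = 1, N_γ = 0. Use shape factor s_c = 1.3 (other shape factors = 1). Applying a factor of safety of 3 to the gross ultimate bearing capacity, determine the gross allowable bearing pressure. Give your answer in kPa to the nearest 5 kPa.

q_all ≈ 195 kPa

Effective surcharge at the founding depth q = γ·D_f = 17.1 × 2.91 = 49.761 kPa.
q_ult = c·N_c·s_c + q·N_q
     = 81 × 5.14 × 1.3 + 49.761 × 1
     = 541.24 + 49.761 = 591 kPa.
q_all = q_ult / FS = 591 / 3 = 197 kPa.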